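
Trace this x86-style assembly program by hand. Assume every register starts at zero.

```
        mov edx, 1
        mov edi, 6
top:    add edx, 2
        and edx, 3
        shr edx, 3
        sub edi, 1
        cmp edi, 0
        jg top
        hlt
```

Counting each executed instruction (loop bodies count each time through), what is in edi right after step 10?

mov edx, 1 → edx=1
mov edi, 6 → edi=6
add edx, 2 → edx=1+2=3
and edx, 3 → edx=3&3=3
shr edx, 3 → edx=3>>3=0
sub edi, 1 → edi=6-1=5
cmp edi, 0  (cmp 5,0)
jg top: taken
add edx, 2 → edx=0+2=2
and edx, 3 → edx=2&3=2
After step 10: edi = 5.

5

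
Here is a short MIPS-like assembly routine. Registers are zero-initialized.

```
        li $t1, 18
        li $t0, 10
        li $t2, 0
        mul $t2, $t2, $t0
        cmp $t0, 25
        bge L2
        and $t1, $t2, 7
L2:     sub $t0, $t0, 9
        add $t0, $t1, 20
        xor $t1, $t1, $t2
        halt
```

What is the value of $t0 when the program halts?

$t1=18
$t0=10
$t2=0
$t2=0*10=0
cmp $t0, 25  (cmp 10,25)
bge L2: not taken
$t1=0&7=0
$t0=10-9=1
$t0=0+20=20
$t1=0^0=0
halt.

20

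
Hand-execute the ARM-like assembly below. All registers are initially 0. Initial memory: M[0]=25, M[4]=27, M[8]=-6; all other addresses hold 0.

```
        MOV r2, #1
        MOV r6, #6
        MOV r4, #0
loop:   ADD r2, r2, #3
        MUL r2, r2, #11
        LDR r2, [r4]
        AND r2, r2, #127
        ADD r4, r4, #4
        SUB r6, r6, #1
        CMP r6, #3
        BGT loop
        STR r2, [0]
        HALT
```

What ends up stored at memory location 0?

122

r2=1
r6=6
r4=0
r2=1+3=4
r2=4*11=44
r2=M[0]=25
r2=25&127=25
r4=0+4=4
r6=6-1=5
CMP r6, #3  (cmp 5,3)
BGT loop: taken
r2=25+3=28
r2=28*11=308
r2=M[4]=27
r2=27&127=27
r4=4+4=8
r6=5-1=4
CMP r6, #3  (cmp 4,3)
BGT loop: taken
r2=27+3=30
r2=30*11=330
r2=M[8]=-6
r2=(-6)&127=122
r4=8+4=12
r6=4-1=3
CMP r6, #3  (cmp 3,3)
BGT loop: not taken
STR r2, [0] → M[0]=122
halt.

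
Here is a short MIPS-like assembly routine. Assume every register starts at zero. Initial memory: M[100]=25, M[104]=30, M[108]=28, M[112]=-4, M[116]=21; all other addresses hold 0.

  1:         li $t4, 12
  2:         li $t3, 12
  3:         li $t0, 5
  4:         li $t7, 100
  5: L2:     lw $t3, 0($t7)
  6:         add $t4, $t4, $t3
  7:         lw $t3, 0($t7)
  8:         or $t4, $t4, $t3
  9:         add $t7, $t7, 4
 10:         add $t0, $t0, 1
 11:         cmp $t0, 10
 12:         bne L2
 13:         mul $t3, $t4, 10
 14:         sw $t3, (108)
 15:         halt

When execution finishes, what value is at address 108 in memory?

$t4=12
$t3=12
$t0=5
$t7=100
$t3=M[100]=25
$t4=12+25=37
$t3=M[100]=25
$t4=37|25=61
$t7=100+4=104
$t0=5+1=6
cmp $t0, 10  (cmp 6,10)
bne L2: taken
$t3=M[104]=30
$t4=61+30=91
$t3=M[104]=30
$t4=91|30=95
$t7=104+4=108
$t0=6+1=7
cmp $t0, 10  (cmp 7,10)
bne L2: taken
$t3=M[108]=28
$t4=95+28=123
$t3=M[108]=28
$t4=123|28=127
$t7=108+4=112
$t0=7+1=8
cmp $t0, 10  (cmp 8,10)
bne L2: taken
$t3=M[112]=-4
$t4=127+(-4)=123
$t3=M[112]=-4
$t4=123|(-4)=-1
$t7=112+4=116
$t0=8+1=9
cmp $t0, 10  (cmp 9,10)
bne L2: taken
$t3=M[116]=21
$t4=(-1)+21=20
$t3=M[116]=21
$t4=20|21=21
$t7=116+4=120
$t0=9+1=10
cmp $t0, 10  (cmp 10,10)
bne L2: not taken
$t3=21*10=210
sw $t3, (108) → M[108]=210
halt.

210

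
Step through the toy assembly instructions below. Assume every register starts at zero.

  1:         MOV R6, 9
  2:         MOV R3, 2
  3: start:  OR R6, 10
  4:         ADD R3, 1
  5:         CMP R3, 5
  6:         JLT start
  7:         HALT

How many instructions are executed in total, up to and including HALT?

15

R6=9
R3=2
R6=9|10=11
R3=2+1=3
CMP R3, 5  (cmp 3,5)
JLT start: taken
R6=11|10=11
R3=3+1=4
CMP R3, 5  (cmp 4,5)
JLT start: taken
R6=11|10=11
R3=4+1=5
CMP R3, 5  (cmp 5,5)
JLT start: not taken
halt.
Total executed instructions: 15.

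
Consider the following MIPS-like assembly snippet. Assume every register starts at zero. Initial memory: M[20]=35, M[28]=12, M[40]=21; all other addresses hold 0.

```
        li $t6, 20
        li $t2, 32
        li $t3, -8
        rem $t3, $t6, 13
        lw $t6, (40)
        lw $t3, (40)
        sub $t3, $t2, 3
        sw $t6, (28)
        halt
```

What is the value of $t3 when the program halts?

29

after li $t6, 20: $t6=20
after li $t2, 32: $t2=32
after li $t3, -8: $t3=-8
after rem $t3, $t6, 13: $t3=20%13=7
after lw $t6, (40): $t6=M[40]=21
after lw $t3, (40): $t3=M[40]=21
after sub $t3, $t2, 3: $t3=32-3=29
sw $t6, (28) → M[28]=21
halt.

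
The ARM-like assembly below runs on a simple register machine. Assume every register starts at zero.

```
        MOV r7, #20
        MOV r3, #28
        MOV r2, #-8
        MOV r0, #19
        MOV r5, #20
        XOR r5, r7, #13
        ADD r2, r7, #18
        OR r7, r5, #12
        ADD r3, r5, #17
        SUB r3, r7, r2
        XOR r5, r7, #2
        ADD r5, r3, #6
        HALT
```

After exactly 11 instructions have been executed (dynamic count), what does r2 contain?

38

r7=20
r3=28
r2=-8
r0=19
r5=20
r5=20^13=25
r2=20+18=38
r7=25|12=29
r3=25+17=42
r3=29-38=-9
r5=29^2=31
After step 11: r2 = 38.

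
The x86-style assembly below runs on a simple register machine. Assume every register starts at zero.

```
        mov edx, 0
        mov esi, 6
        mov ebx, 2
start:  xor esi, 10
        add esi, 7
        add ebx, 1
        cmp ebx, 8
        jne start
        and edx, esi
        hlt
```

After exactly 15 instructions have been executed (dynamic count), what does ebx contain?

edx=0
esi=6
ebx=2
esi=6^10=12
esi=12+7=19
ebx=2+1=3
cmp ebx, 8  (cmp 3,8)
jne start: taken
esi=19^10=25
esi=25+7=32
ebx=3+1=4
cmp ebx, 8  (cmp 4,8)
jne start: taken
esi=32^10=42
esi=42+7=49
After step 15: ebx = 4.

4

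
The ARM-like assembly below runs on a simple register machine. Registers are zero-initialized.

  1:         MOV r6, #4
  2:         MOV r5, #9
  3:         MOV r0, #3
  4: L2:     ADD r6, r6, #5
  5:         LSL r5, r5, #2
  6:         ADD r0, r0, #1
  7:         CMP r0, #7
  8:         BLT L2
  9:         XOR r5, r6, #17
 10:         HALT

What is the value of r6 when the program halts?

r6=4
r5=9
r0=3
r6=4+5=9
r5=9<<2=36
r0=3+1=4
CMP r0, #7  (cmp 4,7)
BLT L2: taken
r6=9+5=14
r5=36<<2=144
r0=4+1=5
CMP r0, #7  (cmp 5,7)
BLT L2: taken
r6=14+5=19
r5=144<<2=576
r0=5+1=6
CMP r0, #7  (cmp 6,7)
BLT L2: taken
r6=19+5=24
r5=576<<2=2304
r0=6+1=7
CMP r0, #7  (cmp 7,7)
BLT L2: not taken
r5=24^17=9
halt.

24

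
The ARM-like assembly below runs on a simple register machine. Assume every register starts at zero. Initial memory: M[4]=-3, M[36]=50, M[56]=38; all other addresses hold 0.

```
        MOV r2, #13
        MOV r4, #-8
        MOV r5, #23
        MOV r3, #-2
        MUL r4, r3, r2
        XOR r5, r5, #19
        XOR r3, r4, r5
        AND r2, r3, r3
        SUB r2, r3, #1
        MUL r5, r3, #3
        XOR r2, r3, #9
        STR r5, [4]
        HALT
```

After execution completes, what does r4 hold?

r2=13
r4=-8
r5=23
r3=-2
r4=(-2)*13=-26
r5=23^19=4
r3=(-26)^4=-30
r2=(-30)&(-30)=-30
r2=(-30)-1=-31
r5=(-30)*3=-90
r2=(-30)^9=-21
STR r5, [4] → M[4]=-90
halt.

-26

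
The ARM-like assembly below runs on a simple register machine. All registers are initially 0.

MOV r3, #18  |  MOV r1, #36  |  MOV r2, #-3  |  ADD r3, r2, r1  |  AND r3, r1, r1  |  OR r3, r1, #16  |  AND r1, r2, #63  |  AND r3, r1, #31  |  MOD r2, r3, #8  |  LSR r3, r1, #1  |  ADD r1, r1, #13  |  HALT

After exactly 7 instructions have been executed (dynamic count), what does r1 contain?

MOV r3, #18 → r3=18
MOV r1, #36 → r1=36
MOV r2, #-3 → r2=-3
ADD r3, r2, r1 → r3=(-3)+36=33
AND r3, r1, r1 → r3=36&36=36
OR r3, r1, #16 → r3=36|16=52
AND r1, r2, #63 → r1=(-3)&63=61
After step 7: r1 = 61.

61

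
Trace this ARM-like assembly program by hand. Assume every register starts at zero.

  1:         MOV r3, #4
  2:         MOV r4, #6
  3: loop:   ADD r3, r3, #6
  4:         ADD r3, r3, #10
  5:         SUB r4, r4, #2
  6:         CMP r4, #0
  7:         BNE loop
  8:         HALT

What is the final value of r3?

after MOV r3, #4: r3=4
after MOV r4, #6: r4=6
after ADD r3, r3, #6: r3=4+6=10
after ADD r3, r3, #10: r3=10+10=20
after SUB r4, r4, #2: r4=6-2=4
CMP r4, #0  (cmp 4,0)
BNE loop: taken
after ADD r3, r3, #6: r3=20+6=26
after ADD r3, r3, #10: r3=26+10=36
after SUB r4, r4, #2: r4=4-2=2
CMP r4, #0  (cmp 2,0)
BNE loop: taken
after ADD r3, r3, #6: r3=36+6=42
after ADD r3, r3, #10: r3=42+10=52
after SUB r4, r4, #2: r4=2-2=0
CMP r4, #0  (cmp 0,0)
BNE loop: not taken
halt.

52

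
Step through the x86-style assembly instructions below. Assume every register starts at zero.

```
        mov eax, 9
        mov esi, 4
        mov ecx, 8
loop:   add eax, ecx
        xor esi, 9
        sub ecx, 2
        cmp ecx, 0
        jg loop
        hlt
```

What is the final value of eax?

29

mov eax, 9 → eax=9
mov esi, 4 → esi=4
mov ecx, 8 → ecx=8
add eax, ecx → eax=9+8=17
xor esi, 9 → esi=4^9=13
sub ecx, 2 → ecx=8-2=6
cmp ecx, 0  (cmp 6,0)
jg loop: taken
add eax, ecx → eax=17+6=23
xor esi, 9 → esi=13^9=4
sub ecx, 2 → ecx=6-2=4
cmp ecx, 0  (cmp 4,0)
jg loop: taken
add eax, ecx → eax=23+4=27
xor esi, 9 → esi=4^9=13
sub ecx, 2 → ecx=4-2=2
cmp ecx, 0  (cmp 2,0)
jg loop: taken
add eax, ecx → eax=27+2=29
xor esi, 9 → esi=13^9=4
sub ecx, 2 → ecx=2-2=0
cmp ecx, 0  (cmp 0,0)
jg loop: not taken
halt.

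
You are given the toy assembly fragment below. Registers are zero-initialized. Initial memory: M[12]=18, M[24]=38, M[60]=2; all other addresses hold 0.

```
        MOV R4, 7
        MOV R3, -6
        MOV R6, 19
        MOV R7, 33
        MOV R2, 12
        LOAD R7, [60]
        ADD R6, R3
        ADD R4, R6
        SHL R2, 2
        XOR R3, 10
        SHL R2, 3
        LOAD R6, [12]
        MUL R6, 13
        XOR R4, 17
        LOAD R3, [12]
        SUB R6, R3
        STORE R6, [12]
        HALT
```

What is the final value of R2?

R4=7
R3=-6
R6=19
R7=33
R2=12
R7=M[60]=2
R6=19+(-6)=13
R4=7+13=20
R2=12<<2=48
R3=(-6)^10=-16
R2=48<<3=384
R6=M[12]=18
R6=18*13=234
R4=20^17=5
R3=M[12]=18
R6=234-18=216
STORE R6, [12] → M[12]=216
halt.

384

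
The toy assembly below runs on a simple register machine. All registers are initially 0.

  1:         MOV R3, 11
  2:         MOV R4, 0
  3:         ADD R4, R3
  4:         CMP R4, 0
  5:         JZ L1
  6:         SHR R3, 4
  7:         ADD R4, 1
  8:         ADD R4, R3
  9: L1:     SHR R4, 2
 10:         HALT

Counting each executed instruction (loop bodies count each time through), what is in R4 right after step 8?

after MOV R3, 11: R3=11
after MOV R4, 0: R4=0
after ADD R4, R3: R4=0+11=11
CMP R4, 0  (cmp 11,0)
JZ L1: not taken
after SHR R3, 4: R3=11>>4=0
after ADD R4, 1: R4=11+1=12
after ADD R4, R3: R4=12+0=12
After step 8: R4 = 12.

12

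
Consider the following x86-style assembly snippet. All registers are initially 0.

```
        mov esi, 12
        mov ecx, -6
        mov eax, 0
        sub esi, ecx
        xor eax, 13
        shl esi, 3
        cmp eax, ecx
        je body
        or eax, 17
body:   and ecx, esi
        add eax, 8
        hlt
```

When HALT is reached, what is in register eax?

esi=12
ecx=-6
eax=0
esi=12-(-6)=18
eax=0^13=13
esi=18<<3=144
cmp eax, ecx  (cmp 13,-6)
je body: not taken
eax=13|17=29
ecx=(-6)&144=144
eax=29+8=37
halt.

37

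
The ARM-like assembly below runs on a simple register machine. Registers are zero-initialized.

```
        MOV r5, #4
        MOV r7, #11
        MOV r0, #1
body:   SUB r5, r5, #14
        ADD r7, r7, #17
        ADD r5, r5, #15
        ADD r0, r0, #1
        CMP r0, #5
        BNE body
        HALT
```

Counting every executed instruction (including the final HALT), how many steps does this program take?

MOV r5, #4 → r5=4
MOV r7, #11 → r7=11
MOV r0, #1 → r0=1
SUB r5, r5, #14 → r5=4-14=-10
ADD r7, r7, #17 → r7=11+17=28
ADD r5, r5, #15 → r5=(-10)+15=5
ADD r0, r0, #1 → r0=1+1=2
CMP r0, #5  (cmp 2,5)
BNE body: taken
SUB r5, r5, #14 → r5=5-14=-9
ADD r7, r7, #17 → r7=28+17=45
ADD r5, r5, #15 → r5=(-9)+15=6
ADD r0, r0, #1 → r0=2+1=3
CMP r0, #5  (cmp 3,5)
BNE body: taken
SUB r5, r5, #14 → r5=6-14=-8
ADD r7, r7, #17 → r7=45+17=62
ADD r5, r5, #15 → r5=(-8)+15=7
ADD r0, r0, #1 → r0=3+1=4
CMP r0, #5  (cmp 4,5)
BNE body: taken
SUB r5, r5, #14 → r5=7-14=-7
ADD r7, r7, #17 → r7=62+17=79
ADD r5, r5, #15 → r5=(-7)+15=8
ADD r0, r0, #1 → r0=4+1=5
CMP r0, #5  (cmp 5,5)
BNE body: not taken
halt.
Total executed instructions: 28.

28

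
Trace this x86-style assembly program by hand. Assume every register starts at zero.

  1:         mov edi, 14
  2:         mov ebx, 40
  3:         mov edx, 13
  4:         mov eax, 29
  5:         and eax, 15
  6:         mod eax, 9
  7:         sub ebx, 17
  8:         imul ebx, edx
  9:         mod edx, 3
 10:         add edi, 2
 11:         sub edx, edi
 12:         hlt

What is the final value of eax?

4

after mov edi, 14: edi=14
after mov ebx, 40: ebx=40
after mov edx, 13: edx=13
after mov eax, 29: eax=29
after and eax, 15: eax=29&15=13
after mod eax, 9: eax=13%9=4
after sub ebx, 17: ebx=40-17=23
after imul ebx, edx: ebx=23*13=299
after mod edx, 3: edx=13%3=1
after add edi, 2: edi=14+2=16
after sub edx, edi: edx=1-16=-15
halt.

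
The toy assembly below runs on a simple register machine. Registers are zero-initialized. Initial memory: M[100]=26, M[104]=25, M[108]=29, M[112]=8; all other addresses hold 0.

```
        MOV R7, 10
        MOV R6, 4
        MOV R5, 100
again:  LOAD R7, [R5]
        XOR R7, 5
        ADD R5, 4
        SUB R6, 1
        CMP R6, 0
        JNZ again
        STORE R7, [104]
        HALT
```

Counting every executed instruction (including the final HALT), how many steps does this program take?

29

R7=10
R6=4
R5=100
R7=M[100]=26
R7=26^5=31
R5=100+4=104
R6=4-1=3
CMP R6, 0  (cmp 3,0)
JNZ again: taken
R7=M[104]=25
R7=25^5=28
R5=104+4=108
R6=3-1=2
CMP R6, 0  (cmp 2,0)
JNZ again: taken
R7=M[108]=29
R7=29^5=24
R5=108+4=112
R6=2-1=1
CMP R6, 0  (cmp 1,0)
JNZ again: taken
R7=M[112]=8
R7=8^5=13
R5=112+4=116
R6=1-1=0
CMP R6, 0  (cmp 0,0)
JNZ again: not taken
STORE R7, [104] → M[104]=13
halt.
Total executed instructions: 29.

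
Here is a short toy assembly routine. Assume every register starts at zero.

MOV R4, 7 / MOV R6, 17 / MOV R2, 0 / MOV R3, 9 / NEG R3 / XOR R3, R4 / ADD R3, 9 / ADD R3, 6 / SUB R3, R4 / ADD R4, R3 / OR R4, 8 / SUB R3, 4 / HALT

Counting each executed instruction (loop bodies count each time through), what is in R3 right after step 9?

R4=7
R6=17
R2=0
R3=9
R3=-(9)=-9
R3=(-9)^7=-16
R3=(-16)+9=-7
R3=(-7)+6=-1
R3=(-1)-7=-8
After step 9: R3 = -8.

-8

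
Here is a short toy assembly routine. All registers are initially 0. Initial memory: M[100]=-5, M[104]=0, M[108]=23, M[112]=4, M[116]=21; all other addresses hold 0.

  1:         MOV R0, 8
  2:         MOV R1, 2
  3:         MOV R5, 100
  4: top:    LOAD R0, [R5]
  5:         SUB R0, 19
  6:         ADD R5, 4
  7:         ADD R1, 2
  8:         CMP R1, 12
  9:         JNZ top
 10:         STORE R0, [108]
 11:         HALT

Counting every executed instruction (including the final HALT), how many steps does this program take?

after MOV R0, 8: R0=8
after MOV R1, 2: R1=2
after MOV R5, 100: R5=100
after LOAD R0, [R5]: R0=M[100]=-5
after SUB R0, 19: R0=(-5)-19=-24
after ADD R5, 4: R5=100+4=104
after ADD R1, 2: R1=2+2=4
CMP R1, 12  (cmp 4,12)
JNZ top: taken
after LOAD R0, [R5]: R0=M[104]=0
after SUB R0, 19: R0=0-19=-19
after ADD R5, 4: R5=104+4=108
after ADD R1, 2: R1=4+2=6
CMP R1, 12  (cmp 6,12)
JNZ top: taken
after LOAD R0, [R5]: R0=M[108]=23
after SUB R0, 19: R0=23-19=4
after ADD R5, 4: R5=108+4=112
after ADD R1, 2: R1=6+2=8
CMP R1, 12  (cmp 8,12)
JNZ top: taken
after LOAD R0, [R5]: R0=M[112]=4
after SUB R0, 19: R0=4-19=-15
after ADD R5, 4: R5=112+4=116
after ADD R1, 2: R1=8+2=10
CMP R1, 12  (cmp 10,12)
JNZ top: taken
after LOAD R0, [R5]: R0=M[116]=21
after SUB R0, 19: R0=21-19=2
after ADD R5, 4: R5=116+4=120
after ADD R1, 2: R1=10+2=12
CMP R1, 12  (cmp 12,12)
JNZ top: not taken
STORE R0, [108] → M[108]=2
halt.
Total executed instructions: 35.

35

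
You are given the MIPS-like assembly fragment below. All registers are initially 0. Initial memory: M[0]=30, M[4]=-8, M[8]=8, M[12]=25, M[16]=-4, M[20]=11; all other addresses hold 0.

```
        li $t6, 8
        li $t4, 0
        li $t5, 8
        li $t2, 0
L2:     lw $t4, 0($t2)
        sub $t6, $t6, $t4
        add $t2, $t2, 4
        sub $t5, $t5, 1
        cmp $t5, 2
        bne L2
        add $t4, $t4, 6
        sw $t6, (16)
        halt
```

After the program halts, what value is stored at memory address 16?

-54

$t6=8
$t4=0
$t5=8
$t2=0
$t4=M[0]=30
$t6=8-30=-22
$t2=0+4=4
$t5=8-1=7
cmp $t5, 2  (cmp 7,2)
bne L2: taken
$t4=M[4]=-8
$t6=(-22)-(-8)=-14
$t2=4+4=8
$t5=7-1=6
cmp $t5, 2  (cmp 6,2)
bne L2: taken
$t4=M[8]=8
$t6=(-14)-8=-22
$t2=8+4=12
$t5=6-1=5
cmp $t5, 2  (cmp 5,2)
bne L2: taken
$t4=M[12]=25
$t6=(-22)-25=-47
$t2=12+4=16
$t5=5-1=4
cmp $t5, 2  (cmp 4,2)
bne L2: taken
$t4=M[16]=-4
$t6=(-47)-(-4)=-43
$t2=16+4=20
$t5=4-1=3
cmp $t5, 2  (cmp 3,2)
bne L2: taken
$t4=M[20]=11
$t6=(-43)-11=-54
$t2=20+4=24
$t5=3-1=2
cmp $t5, 2  (cmp 2,2)
bne L2: not taken
$t4=11+6=17
sw $t6, (16) → M[16]=-54
halt.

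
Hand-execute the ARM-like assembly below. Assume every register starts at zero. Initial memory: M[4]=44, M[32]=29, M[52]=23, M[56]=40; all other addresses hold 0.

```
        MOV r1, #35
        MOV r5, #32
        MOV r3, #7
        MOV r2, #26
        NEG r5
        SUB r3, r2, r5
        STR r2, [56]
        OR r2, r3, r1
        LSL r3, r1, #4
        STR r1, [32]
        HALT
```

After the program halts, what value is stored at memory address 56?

after MOV r1, #35: r1=35
after MOV r5, #32: r5=32
after MOV r3, #7: r3=7
after MOV r2, #26: r2=26
after NEG r5: r5=-(32)=-32
after SUB r3, r2, r5: r3=26-(-32)=58
STR r2, [56] → M[56]=26
after OR r2, r3, r1: r2=58|35=59
after LSL r3, r1, #4: r3=35<<4=560
STR r1, [32] → M[32]=35
halt.

26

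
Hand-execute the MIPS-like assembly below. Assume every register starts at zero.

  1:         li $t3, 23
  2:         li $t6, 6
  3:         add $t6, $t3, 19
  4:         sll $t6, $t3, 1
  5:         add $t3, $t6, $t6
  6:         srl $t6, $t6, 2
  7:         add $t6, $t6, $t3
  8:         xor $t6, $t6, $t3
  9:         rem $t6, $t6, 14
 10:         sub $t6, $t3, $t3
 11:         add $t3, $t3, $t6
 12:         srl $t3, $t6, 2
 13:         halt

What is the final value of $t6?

after li $t3, 23: $t3=23
after li $t6, 6: $t6=6
after add $t6, $t3, 19: $t6=23+19=42
after sll $t6, $t3, 1: $t6=23<<1=46
after add $t3, $t6, $t6: $t3=46+46=92
after srl $t6, $t6, 2: $t6=46>>2=11
after add $t6, $t6, $t3: $t6=11+92=103
after xor $t6, $t6, $t3: $t6=103^92=59
after rem $t6, $t6, 14: $t6=59%14=3
after sub $t6, $t3, $t3: $t6=92-92=0
after add $t3, $t3, $t6: $t3=92+0=92
after srl $t3, $t6, 2: $t3=0>>2=0
halt.

0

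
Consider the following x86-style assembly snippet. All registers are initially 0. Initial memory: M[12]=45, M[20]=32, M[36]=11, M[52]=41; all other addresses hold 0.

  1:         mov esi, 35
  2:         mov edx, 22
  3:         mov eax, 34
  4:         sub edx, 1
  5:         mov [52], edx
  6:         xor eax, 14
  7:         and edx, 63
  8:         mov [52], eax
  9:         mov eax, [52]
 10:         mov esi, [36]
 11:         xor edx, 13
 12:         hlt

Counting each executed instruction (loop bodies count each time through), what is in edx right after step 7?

21

esi=35
edx=22
eax=34
edx=22-1=21
mov [52], edx → M[52]=21
eax=34^14=44
edx=21&63=21
After step 7: edx = 21.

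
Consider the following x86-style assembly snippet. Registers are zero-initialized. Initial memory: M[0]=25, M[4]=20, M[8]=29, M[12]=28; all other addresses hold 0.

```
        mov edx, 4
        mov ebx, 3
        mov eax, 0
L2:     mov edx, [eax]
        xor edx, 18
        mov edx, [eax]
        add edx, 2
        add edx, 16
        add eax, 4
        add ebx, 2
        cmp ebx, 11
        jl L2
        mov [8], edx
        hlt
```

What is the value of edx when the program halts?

mov edx, 4 → edx=4
mov ebx, 3 → ebx=3
mov eax, 0 → eax=0
mov edx, [eax] → edx=M[0]=25
xor edx, 18 → edx=25^18=11
mov edx, [eax] → edx=M[0]=25
add edx, 2 → edx=25+2=27
add edx, 16 → edx=27+16=43
add eax, 4 → eax=0+4=4
add ebx, 2 → ebx=3+2=5
cmp ebx, 11  (cmp 5,11)
jl L2: taken
mov edx, [eax] → edx=M[4]=20
xor edx, 18 → edx=20^18=6
mov edx, [eax] → edx=M[4]=20
add edx, 2 → edx=20+2=22
add edx, 16 → edx=22+16=38
add eax, 4 → eax=4+4=8
add ebx, 2 → ebx=5+2=7
cmp ebx, 11  (cmp 7,11)
jl L2: taken
mov edx, [eax] → edx=M[8]=29
xor edx, 18 → edx=29^18=15
mov edx, [eax] → edx=M[8]=29
add edx, 2 → edx=29+2=31
add edx, 16 → edx=31+16=47
add eax, 4 → eax=8+4=12
add ebx, 2 → ebx=7+2=9
cmp ebx, 11  (cmp 9,11)
jl L2: taken
mov edx, [eax] → edx=M[12]=28
xor edx, 18 → edx=28^18=14
mov edx, [eax] → edx=M[12]=28
add edx, 2 → edx=28+2=30
add edx, 16 → edx=30+16=46
add eax, 4 → eax=12+4=16
add ebx, 2 → ebx=9+2=11
cmp ebx, 11  (cmp 11,11)
jl L2: not taken
mov [8], edx → M[8]=46
halt.

46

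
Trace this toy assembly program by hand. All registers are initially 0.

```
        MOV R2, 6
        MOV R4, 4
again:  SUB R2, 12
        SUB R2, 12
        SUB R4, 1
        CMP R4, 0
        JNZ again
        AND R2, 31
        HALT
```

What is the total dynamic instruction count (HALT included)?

24

MOV R2, 6 → R2=6
MOV R4, 4 → R4=4
SUB R2, 12 → R2=6-12=-6
SUB R2, 12 → R2=(-6)-12=-18
SUB R4, 1 → R4=4-1=3
CMP R4, 0  (cmp 3,0)
JNZ again: taken
SUB R2, 12 → R2=(-18)-12=-30
SUB R2, 12 → R2=(-30)-12=-42
SUB R4, 1 → R4=3-1=2
CMP R4, 0  (cmp 2,0)
JNZ again: taken
SUB R2, 12 → R2=(-42)-12=-54
SUB R2, 12 → R2=(-54)-12=-66
SUB R4, 1 → R4=2-1=1
CMP R4, 0  (cmp 1,0)
JNZ again: taken
SUB R2, 12 → R2=(-66)-12=-78
SUB R2, 12 → R2=(-78)-12=-90
SUB R4, 1 → R4=1-1=0
CMP R4, 0  (cmp 0,0)
JNZ again: not taken
AND R2, 31 → R2=(-90)&31=6
halt.
Total executed instructions: 24.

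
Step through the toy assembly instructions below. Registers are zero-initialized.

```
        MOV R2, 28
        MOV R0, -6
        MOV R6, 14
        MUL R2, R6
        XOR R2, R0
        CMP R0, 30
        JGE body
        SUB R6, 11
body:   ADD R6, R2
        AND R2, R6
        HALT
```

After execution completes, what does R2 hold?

-400

R2=28
R0=-6
R6=14
R2=28*14=392
R2=392^(-6)=-398
CMP R0, 30  (cmp -6,30)
JGE body: not taken
R6=14-11=3
R6=3+(-398)=-395
R2=(-398)&(-395)=-400
halt.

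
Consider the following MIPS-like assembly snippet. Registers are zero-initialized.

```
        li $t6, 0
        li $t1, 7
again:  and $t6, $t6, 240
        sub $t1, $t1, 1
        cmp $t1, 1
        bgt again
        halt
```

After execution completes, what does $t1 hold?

1

after li $t6, 0: $t6=0
after li $t1, 7: $t1=7
after and $t6, $t6, 240: $t6=0&240=0
after sub $t1, $t1, 1: $t1=7-1=6
cmp $t1, 1  (cmp 6,1)
bgt again: taken
after and $t6, $t6, 240: $t6=0&240=0
after sub $t1, $t1, 1: $t1=6-1=5
cmp $t1, 1  (cmp 5,1)
bgt again: taken
after and $t6, $t6, 240: $t6=0&240=0
after sub $t1, $t1, 1: $t1=5-1=4
cmp $t1, 1  (cmp 4,1)
bgt again: taken
after and $t6, $t6, 240: $t6=0&240=0
after sub $t1, $t1, 1: $t1=4-1=3
cmp $t1, 1  (cmp 3,1)
bgt again: taken
after and $t6, $t6, 240: $t6=0&240=0
after sub $t1, $t1, 1: $t1=3-1=2
cmp $t1, 1  (cmp 2,1)
bgt again: taken
after and $t6, $t6, 240: $t6=0&240=0
after sub $t1, $t1, 1: $t1=2-1=1
cmp $t1, 1  (cmp 1,1)
bgt again: not taken
halt.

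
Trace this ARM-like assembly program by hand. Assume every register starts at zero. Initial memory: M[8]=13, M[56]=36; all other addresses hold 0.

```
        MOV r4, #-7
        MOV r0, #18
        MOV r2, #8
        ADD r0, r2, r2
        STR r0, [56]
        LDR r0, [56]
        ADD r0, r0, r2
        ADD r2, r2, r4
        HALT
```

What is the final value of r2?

MOV r4, #-7 → r4=-7
MOV r0, #18 → r0=18
MOV r2, #8 → r2=8
ADD r0, r2, r2 → r0=8+8=16
STR r0, [56] → M[56]=16
LDR r0, [56] → r0=M[56]=16
ADD r0, r0, r2 → r0=16+8=24
ADD r2, r2, r4 → r2=8+(-7)=1
halt.

1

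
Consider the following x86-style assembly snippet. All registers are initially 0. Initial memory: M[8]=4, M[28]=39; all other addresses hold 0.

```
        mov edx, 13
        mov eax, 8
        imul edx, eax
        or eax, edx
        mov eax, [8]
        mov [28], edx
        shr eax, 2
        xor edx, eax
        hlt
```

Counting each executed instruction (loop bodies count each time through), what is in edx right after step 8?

105

edx=13
eax=8
edx=13*8=104
eax=8|104=104
eax=M[8]=4
mov [28], edx → M[28]=104
eax=4>>2=1
edx=104^1=105
After step 8: edx = 105.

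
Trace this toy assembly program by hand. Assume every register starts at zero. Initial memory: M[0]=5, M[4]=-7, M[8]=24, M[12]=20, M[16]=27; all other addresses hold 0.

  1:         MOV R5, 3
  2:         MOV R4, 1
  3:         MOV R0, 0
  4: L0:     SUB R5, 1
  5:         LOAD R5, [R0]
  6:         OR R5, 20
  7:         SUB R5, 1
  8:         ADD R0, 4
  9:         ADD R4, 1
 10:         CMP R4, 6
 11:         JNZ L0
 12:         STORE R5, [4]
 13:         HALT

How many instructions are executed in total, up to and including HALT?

MOV R5, 3 → R5=3
MOV R4, 1 → R4=1
MOV R0, 0 → R0=0
SUB R5, 1 → R5=3-1=2
LOAD R5, [R0] → R5=M[0]=5
OR R5, 20 → R5=5|20=21
SUB R5, 1 → R5=21-1=20
ADD R0, 4 → R0=0+4=4
ADD R4, 1 → R4=1+1=2
CMP R4, 6  (cmp 2,6)
JNZ L0: taken
SUB R5, 1 → R5=20-1=19
LOAD R5, [R0] → R5=M[4]=-7
OR R5, 20 → R5=(-7)|20=-3
SUB R5, 1 → R5=(-3)-1=-4
ADD R0, 4 → R0=4+4=8
ADD R4, 1 → R4=2+1=3
CMP R4, 6  (cmp 3,6)
JNZ L0: taken
SUB R5, 1 → R5=(-4)-1=-5
LOAD R5, [R0] → R5=M[8]=24
OR R5, 20 → R5=24|20=28
SUB R5, 1 → R5=28-1=27
ADD R0, 4 → R0=8+4=12
ADD R4, 1 → R4=3+1=4
CMP R4, 6  (cmp 4,6)
JNZ L0: taken
SUB R5, 1 → R5=27-1=26
LOAD R5, [R0] → R5=M[12]=20
OR R5, 20 → R5=20|20=20
SUB R5, 1 → R5=20-1=19
ADD R0, 4 → R0=12+4=16
ADD R4, 1 → R4=4+1=5
CMP R4, 6  (cmp 5,6)
JNZ L0: taken
SUB R5, 1 → R5=19-1=18
LOAD R5, [R0] → R5=M[16]=27
OR R5, 20 → R5=27|20=31
SUB R5, 1 → R5=31-1=30
ADD R0, 4 → R0=16+4=20
ADD R4, 1 → R4=5+1=6
CMP R4, 6  (cmp 6,6)
JNZ L0: not taken
STORE R5, [4] → M[4]=30
halt.
Total executed instructions: 45.

45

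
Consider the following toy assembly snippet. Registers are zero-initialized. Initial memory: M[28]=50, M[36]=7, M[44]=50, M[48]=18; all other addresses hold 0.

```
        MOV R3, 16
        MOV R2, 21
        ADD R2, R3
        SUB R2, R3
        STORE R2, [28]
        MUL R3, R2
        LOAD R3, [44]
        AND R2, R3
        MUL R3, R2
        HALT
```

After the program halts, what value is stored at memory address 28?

21

after MOV R3, 16: R3=16
after MOV R2, 21: R2=21
after ADD R2, R3: R2=21+16=37
after SUB R2, R3: R2=37-16=21
STORE R2, [28] → M[28]=21
after MUL R3, R2: R3=16*21=336
after LOAD R3, [44]: R3=M[44]=50
after AND R2, R3: R2=21&50=16
after MUL R3, R2: R3=50*16=800
halt.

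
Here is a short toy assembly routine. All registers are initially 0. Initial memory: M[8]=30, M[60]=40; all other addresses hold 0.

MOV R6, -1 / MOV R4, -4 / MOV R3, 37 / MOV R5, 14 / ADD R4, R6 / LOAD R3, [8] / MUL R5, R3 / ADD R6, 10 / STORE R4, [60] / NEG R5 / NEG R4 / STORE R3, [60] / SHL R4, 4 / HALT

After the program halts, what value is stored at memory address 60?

30

R6=-1
R4=-4
R3=37
R5=14
R4=(-4)+(-1)=-5
R3=M[8]=30
R5=14*30=420
R6=(-1)+10=9
STORE R4, [60] → M[60]=-5
R5=-(420)=-420
R4=-(-5)=5
STORE R3, [60] → M[60]=30
R4=5<<4=80
halt.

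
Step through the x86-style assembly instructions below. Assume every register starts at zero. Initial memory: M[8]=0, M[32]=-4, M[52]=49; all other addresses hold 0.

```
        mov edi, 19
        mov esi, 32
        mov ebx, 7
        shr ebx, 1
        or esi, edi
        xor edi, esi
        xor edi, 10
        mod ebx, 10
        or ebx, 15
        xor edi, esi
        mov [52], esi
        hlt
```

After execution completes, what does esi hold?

mov edi, 19 → edi=19
mov esi, 32 → esi=32
mov ebx, 7 → ebx=7
shr ebx, 1 → ebx=7>>1=3
or esi, edi → esi=32|19=51
xor edi, esi → edi=19^51=32
xor edi, 10 → edi=32^10=42
mod ebx, 10 → ebx=3%10=3
or ebx, 15 → ebx=3|15=15
xor edi, esi → edi=42^51=25
mov [52], esi → M[52]=51
halt.

51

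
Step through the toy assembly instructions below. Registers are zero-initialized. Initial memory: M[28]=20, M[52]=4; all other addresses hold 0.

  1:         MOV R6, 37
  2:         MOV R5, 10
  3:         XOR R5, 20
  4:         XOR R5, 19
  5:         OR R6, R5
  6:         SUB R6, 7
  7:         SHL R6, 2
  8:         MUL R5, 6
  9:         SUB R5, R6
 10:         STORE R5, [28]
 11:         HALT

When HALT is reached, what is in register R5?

-74

after MOV R6, 37: R6=37
after MOV R5, 10: R5=10
after XOR R5, 20: R5=10^20=30
after XOR R5, 19: R5=30^19=13
after OR R6, R5: R6=37|13=45
after SUB R6, 7: R6=45-7=38
after SHL R6, 2: R6=38<<2=152
after MUL R5, 6: R5=13*6=78
after SUB R5, R6: R5=78-152=-74
STORE R5, [28] → M[28]=-74
halt.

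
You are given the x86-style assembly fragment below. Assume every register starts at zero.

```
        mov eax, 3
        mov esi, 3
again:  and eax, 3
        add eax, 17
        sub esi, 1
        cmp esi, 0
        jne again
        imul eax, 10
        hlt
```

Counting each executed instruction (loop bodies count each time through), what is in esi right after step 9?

eax=3
esi=3
eax=3&3=3
eax=3+17=20
esi=3-1=2
cmp esi, 0  (cmp 2,0)
jne again: taken
eax=20&3=0
eax=0+17=17
After step 9: esi = 2.

2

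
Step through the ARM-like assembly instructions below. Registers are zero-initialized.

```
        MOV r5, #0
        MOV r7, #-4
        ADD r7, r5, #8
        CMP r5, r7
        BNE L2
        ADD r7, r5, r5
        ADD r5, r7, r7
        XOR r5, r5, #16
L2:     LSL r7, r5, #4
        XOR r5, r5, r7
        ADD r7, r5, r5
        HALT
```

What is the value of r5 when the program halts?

0

MOV r5, #0 → r5=0
MOV r7, #-4 → r7=-4
ADD r7, r5, #8 → r7=0+8=8
CMP r5, r7  (cmp 0,8)
BNE L2: taken
LSL r7, r5, #4 → r7=0<<4=0
XOR r5, r5, r7 → r5=0^0=0
ADD r7, r5, r5 → r7=0+0=0
halt.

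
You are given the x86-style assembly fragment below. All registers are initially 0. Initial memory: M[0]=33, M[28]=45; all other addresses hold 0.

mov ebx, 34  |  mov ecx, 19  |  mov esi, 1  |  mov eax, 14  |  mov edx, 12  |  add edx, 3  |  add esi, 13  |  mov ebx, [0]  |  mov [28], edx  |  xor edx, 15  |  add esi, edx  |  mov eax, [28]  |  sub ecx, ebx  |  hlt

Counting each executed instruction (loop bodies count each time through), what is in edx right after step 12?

0

ebx=34
ecx=19
esi=1
eax=14
edx=12
edx=12+3=15
esi=1+13=14
ebx=M[0]=33
mov [28], edx → M[28]=15
edx=15^15=0
esi=14+0=14
eax=M[28]=15
After step 12: edx = 0.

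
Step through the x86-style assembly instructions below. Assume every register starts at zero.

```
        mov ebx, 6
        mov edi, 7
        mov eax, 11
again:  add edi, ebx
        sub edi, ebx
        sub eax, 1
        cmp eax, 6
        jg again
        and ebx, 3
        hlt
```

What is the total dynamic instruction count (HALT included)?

ebx=6
edi=7
eax=11
edi=7+6=13
edi=13-6=7
eax=11-1=10
cmp eax, 6  (cmp 10,6)
jg again: taken
edi=7+6=13
edi=13-6=7
eax=10-1=9
cmp eax, 6  (cmp 9,6)
jg again: taken
edi=7+6=13
edi=13-6=7
eax=9-1=8
cmp eax, 6  (cmp 8,6)
jg again: taken
edi=7+6=13
edi=13-6=7
eax=8-1=7
cmp eax, 6  (cmp 7,6)
jg again: taken
edi=7+6=13
edi=13-6=7
eax=7-1=6
cmp eax, 6  (cmp 6,6)
jg again: not taken
ebx=6&3=2
halt.
Total executed instructions: 30.

30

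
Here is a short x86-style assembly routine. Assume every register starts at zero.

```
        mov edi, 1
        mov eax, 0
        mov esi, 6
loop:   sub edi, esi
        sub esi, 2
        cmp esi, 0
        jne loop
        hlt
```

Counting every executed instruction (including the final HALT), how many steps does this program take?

mov edi, 1 → edi=1
mov eax, 0 → eax=0
mov esi, 6 → esi=6
sub edi, esi → edi=1-6=-5
sub esi, 2 → esi=6-2=4
cmp esi, 0  (cmp 4,0)
jne loop: taken
sub edi, esi → edi=(-5)-4=-9
sub esi, 2 → esi=4-2=2
cmp esi, 0  (cmp 2,0)
jne loop: taken
sub edi, esi → edi=(-9)-2=-11
sub esi, 2 → esi=2-2=0
cmp esi, 0  (cmp 0,0)
jne loop: not taken
halt.
Total executed instructions: 16.

16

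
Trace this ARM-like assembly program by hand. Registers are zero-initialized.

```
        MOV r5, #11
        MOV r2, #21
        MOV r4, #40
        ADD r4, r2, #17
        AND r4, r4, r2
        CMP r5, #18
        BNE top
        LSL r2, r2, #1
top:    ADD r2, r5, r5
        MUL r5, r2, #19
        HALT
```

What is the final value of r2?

22

MOV r5, #11 → r5=11
MOV r2, #21 → r2=21
MOV r4, #40 → r4=40
ADD r4, r2, #17 → r4=21+17=38
AND r4, r4, r2 → r4=38&21=4
CMP r5, #18  (cmp 11,18)
BNE top: taken
ADD r2, r5, r5 → r2=11+11=22
MUL r5, r2, #19 → r5=22*19=418
halt.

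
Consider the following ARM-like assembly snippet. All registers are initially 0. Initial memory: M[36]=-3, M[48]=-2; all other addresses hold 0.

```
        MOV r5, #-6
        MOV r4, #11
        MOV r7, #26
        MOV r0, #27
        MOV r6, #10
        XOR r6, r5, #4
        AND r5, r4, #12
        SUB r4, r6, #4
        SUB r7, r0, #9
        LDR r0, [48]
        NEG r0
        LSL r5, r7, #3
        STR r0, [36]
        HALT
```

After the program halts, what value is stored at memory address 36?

2

after MOV r5, #-6: r5=-6
after MOV r4, #11: r4=11
after MOV r7, #26: r7=26
after MOV r0, #27: r0=27
after MOV r6, #10: r6=10
after XOR r6, r5, #4: r6=(-6)^4=-2
after AND r5, r4, #12: r5=11&12=8
after SUB r4, r6, #4: r4=(-2)-4=-6
after SUB r7, r0, #9: r7=27-9=18
after LDR r0, [48]: r0=M[48]=-2
after NEG r0: r0=-(-2)=2
after LSL r5, r7, #3: r5=18<<3=144
STR r0, [36] → M[36]=2
halt.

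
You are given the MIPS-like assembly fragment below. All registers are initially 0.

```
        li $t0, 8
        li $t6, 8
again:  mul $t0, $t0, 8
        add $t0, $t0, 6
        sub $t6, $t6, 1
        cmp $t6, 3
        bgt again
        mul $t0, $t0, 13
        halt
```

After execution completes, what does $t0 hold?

after li $t0, 8: $t0=8
after li $t6, 8: $t6=8
after mul $t0, $t0, 8: $t0=8*8=64
after add $t0, $t0, 6: $t0=64+6=70
after sub $t6, $t6, 1: $t6=8-1=7
cmp $t6, 3  (cmp 7,3)
bgt again: taken
after mul $t0, $t0, 8: $t0=70*8=560
after add $t0, $t0, 6: $t0=560+6=566
after sub $t6, $t6, 1: $t6=7-1=6
cmp $t6, 3  (cmp 6,3)
bgt again: taken
after mul $t0, $t0, 8: $t0=566*8=4528
after add $t0, $t0, 6: $t0=4528+6=4534
after sub $t6, $t6, 1: $t6=6-1=5
cmp $t6, 3  (cmp 5,3)
bgt again: taken
after mul $t0, $t0, 8: $t0=4534*8=36272
after add $t0, $t0, 6: $t0=36272+6=36278
after sub $t6, $t6, 1: $t6=5-1=4
cmp $t6, 3  (cmp 4,3)
bgt again: taken
after mul $t0, $t0, 8: $t0=36278*8=290224
after add $t0, $t0, 6: $t0=290224+6=290230
after sub $t6, $t6, 1: $t6=4-1=3
cmp $t6, 3  (cmp 3,3)
bgt again: not taken
after mul $t0, $t0, 13: $t0=290230*13=3772990
halt.

3772990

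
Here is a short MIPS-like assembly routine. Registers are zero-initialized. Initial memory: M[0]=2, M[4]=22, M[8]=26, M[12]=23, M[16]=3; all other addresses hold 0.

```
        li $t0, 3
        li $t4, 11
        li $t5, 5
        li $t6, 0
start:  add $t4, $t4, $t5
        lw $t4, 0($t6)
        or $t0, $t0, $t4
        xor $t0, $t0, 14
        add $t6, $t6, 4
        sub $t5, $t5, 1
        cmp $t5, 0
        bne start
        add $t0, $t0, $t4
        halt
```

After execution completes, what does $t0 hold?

li $t0, 3 → $t0=3
li $t4, 11 → $t4=11
li $t5, 5 → $t5=5
li $t6, 0 → $t6=0
add $t4, $t4, $t5 → $t4=11+5=16
lw $t4, 0($t6) → $t4=M[0]=2
or $t0, $t0, $t4 → $t0=3|2=3
xor $t0, $t0, 14 → $t0=3^14=13
add $t6, $t6, 4 → $t6=0+4=4
sub $t5, $t5, 1 → $t5=5-1=4
cmp $t5, 0  (cmp 4,0)
bne start: taken
add $t4, $t4, $t5 → $t4=2+4=6
lw $t4, 0($t6) → $t4=M[4]=22
or $t0, $t0, $t4 → $t0=13|22=31
xor $t0, $t0, 14 → $t0=31^14=17
add $t6, $t6, 4 → $t6=4+4=8
sub $t5, $t5, 1 → $t5=4-1=3
cmp $t5, 0  (cmp 3,0)
bne start: taken
add $t4, $t4, $t5 → $t4=22+3=25
lw $t4, 0($t6) → $t4=M[8]=26
or $t0, $t0, $t4 → $t0=17|26=27
xor $t0, $t0, 14 → $t0=27^14=21
add $t6, $t6, 4 → $t6=8+4=12
sub $t5, $t5, 1 → $t5=3-1=2
cmp $t5, 0  (cmp 2,0)
bne start: taken
add $t4, $t4, $t5 → $t4=26+2=28
lw $t4, 0($t6) → $t4=M[12]=23
or $t0, $t0, $t4 → $t0=21|23=23
xor $t0, $t0, 14 → $t0=23^14=25
add $t6, $t6, 4 → $t6=12+4=16
sub $t5, $t5, 1 → $t5=2-1=1
cmp $t5, 0  (cmp 1,0)
bne start: taken
add $t4, $t4, $t5 → $t4=23+1=24
lw $t4, 0($t6) → $t4=M[16]=3
or $t0, $t0, $t4 → $t0=25|3=27
xor $t0, $t0, 14 → $t0=27^14=21
add $t6, $t6, 4 → $t6=16+4=20
sub $t5, $t5, 1 → $t5=1-1=0
cmp $t5, 0  (cmp 0,0)
bne start: not taken
add $t0, $t0, $t4 → $t0=21+3=24
halt.

24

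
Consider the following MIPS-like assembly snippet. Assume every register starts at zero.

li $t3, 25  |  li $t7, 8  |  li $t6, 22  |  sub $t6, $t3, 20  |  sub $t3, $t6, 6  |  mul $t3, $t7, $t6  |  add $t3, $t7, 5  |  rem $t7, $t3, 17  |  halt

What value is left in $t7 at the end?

13

after li $t3, 25: $t3=25
after li $t7, 8: $t7=8
after li $t6, 22: $t6=22
after sub $t6, $t3, 20: $t6=25-20=5
after sub $t3, $t6, 6: $t3=5-6=-1
after mul $t3, $t7, $t6: $t3=8*5=40
after add $t3, $t7, 5: $t3=8+5=13
after rem $t7, $t3, 17: $t7=13%17=13
halt.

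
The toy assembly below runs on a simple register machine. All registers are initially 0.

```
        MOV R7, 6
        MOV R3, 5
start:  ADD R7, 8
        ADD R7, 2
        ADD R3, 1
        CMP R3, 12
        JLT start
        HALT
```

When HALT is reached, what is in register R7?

R7=6
R3=5
R7=6+8=14
R7=14+2=16
R3=5+1=6
CMP R3, 12  (cmp 6,12)
JLT start: taken
R7=16+8=24
R7=24+2=26
R3=6+1=7
CMP R3, 12  (cmp 7,12)
JLT start: taken
R7=26+8=34
R7=34+2=36
R3=7+1=8
CMP R3, 12  (cmp 8,12)
JLT start: taken
R7=36+8=44
R7=44+2=46
R3=8+1=9
CMP R3, 12  (cmp 9,12)
JLT start: taken
R7=46+8=54
R7=54+2=56
R3=9+1=10
CMP R3, 12  (cmp 10,12)
JLT start: taken
R7=56+8=64
R7=64+2=66
R3=10+1=11
CMP R3, 12  (cmp 11,12)
JLT start: taken
R7=66+8=74
R7=74+2=76
R3=11+1=12
CMP R3, 12  (cmp 12,12)
JLT start: not taken
halt.

76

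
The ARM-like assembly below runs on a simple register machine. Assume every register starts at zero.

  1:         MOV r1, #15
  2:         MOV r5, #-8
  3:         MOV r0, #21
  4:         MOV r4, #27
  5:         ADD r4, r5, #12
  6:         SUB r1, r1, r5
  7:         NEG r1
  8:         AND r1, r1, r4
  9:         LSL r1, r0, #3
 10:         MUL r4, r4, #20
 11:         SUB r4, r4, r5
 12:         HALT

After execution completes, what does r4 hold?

88

after MOV r1, #15: r1=15
after MOV r5, #-8: r5=-8
after MOV r0, #21: r0=21
after MOV r4, #27: r4=27
after ADD r4, r5, #12: r4=(-8)+12=4
after SUB r1, r1, r5: r1=15-(-8)=23
after NEG r1: r1=-(23)=-23
after AND r1, r1, r4: r1=(-23)&4=0
after LSL r1, r0, #3: r1=21<<3=168
after MUL r4, r4, #20: r4=4*20=80
after SUB r4, r4, r5: r4=80-(-8)=88
halt.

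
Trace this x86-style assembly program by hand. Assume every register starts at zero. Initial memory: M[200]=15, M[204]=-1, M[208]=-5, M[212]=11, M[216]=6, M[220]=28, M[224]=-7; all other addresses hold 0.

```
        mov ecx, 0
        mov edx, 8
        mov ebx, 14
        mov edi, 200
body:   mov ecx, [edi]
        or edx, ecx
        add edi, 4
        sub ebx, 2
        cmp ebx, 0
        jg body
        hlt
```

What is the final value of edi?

after mov ecx, 0: ecx=0
after mov edx, 8: edx=8
after mov ebx, 14: ebx=14
after mov edi, 200: edi=200
after mov ecx, [edi]: ecx=M[200]=15
after or edx, ecx: edx=8|15=15
after add edi, 4: edi=200+4=204
after sub ebx, 2: ebx=14-2=12
cmp ebx, 0  (cmp 12,0)
jg body: taken
after mov ecx, [edi]: ecx=M[204]=-1
after or edx, ecx: edx=15|(-1)=-1
after add edi, 4: edi=204+4=208
after sub ebx, 2: ebx=12-2=10
cmp ebx, 0  (cmp 10,0)
jg body: taken
after mov ecx, [edi]: ecx=M[208]=-5
after or edx, ecx: edx=(-1)|(-5)=-1
after add edi, 4: edi=208+4=212
after sub ebx, 2: ebx=10-2=8
cmp ebx, 0  (cmp 8,0)
jg body: taken
after mov ecx, [edi]: ecx=M[212]=11
after or edx, ecx: edx=(-1)|11=-1
after add edi, 4: edi=212+4=216
after sub ebx, 2: ebx=8-2=6
cmp ebx, 0  (cmp 6,0)
jg body: taken
after mov ecx, [edi]: ecx=M[216]=6
after or edx, ecx: edx=(-1)|6=-1
after add edi, 4: edi=216+4=220
after sub ebx, 2: ebx=6-2=4
cmp ebx, 0  (cmp 4,0)
jg body: taken
after mov ecx, [edi]: ecx=M[220]=28
after or edx, ecx: edx=(-1)|28=-1
after add edi, 4: edi=220+4=224
after sub ebx, 2: ebx=4-2=2
cmp ebx, 0  (cmp 2,0)
jg body: taken
after mov ecx, [edi]: ecx=M[224]=-7
after or edx, ecx: edx=(-1)|(-7)=-1
after add edi, 4: edi=224+4=228
after sub ebx, 2: ebx=2-2=0
cmp ebx, 0  (cmp 0,0)
jg body: not taken
halt.

228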